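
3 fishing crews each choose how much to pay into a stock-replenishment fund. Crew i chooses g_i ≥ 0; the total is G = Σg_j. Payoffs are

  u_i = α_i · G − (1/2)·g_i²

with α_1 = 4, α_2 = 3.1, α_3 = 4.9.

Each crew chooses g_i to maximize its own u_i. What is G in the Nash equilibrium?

12

Crew i's FOC: ∂u_i/∂g_i = α_i − g_i = 0, so g_i* = α_i.
NE contributions = (4, 3.1, 4.9); G = 12.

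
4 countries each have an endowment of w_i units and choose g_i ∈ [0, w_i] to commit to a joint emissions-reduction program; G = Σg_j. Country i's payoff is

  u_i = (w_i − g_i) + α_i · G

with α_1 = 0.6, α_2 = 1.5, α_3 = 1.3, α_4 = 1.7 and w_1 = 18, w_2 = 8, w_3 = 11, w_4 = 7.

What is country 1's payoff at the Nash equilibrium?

33.6

∂u_i/∂g_i = α_i − 1, so country i contributes w_i if α_i > 1, else 0.
α_i > 1 for i ∈ {2, 3, 4}; NE contributions (0, 8, 11, 7), G = 26.
u_1 = (18 − 0) + 0.6·26 = 33.6.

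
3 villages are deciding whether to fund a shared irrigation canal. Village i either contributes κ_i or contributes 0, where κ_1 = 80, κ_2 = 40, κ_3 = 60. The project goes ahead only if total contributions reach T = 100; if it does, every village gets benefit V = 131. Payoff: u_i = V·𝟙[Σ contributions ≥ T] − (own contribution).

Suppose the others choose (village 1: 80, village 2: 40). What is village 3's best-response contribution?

Others' total = 120 ≥ 100; contributing adds cost 60 for no extra benefit.
Best response: 0.

0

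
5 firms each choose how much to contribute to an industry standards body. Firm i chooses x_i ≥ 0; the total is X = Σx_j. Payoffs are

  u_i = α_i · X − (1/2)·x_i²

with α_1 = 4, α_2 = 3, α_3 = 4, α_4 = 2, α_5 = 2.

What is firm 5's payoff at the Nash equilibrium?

28

Firm i's FOC: ∂u_i/∂x_i = α_i − x_i = 0, so x_i* = α_i.
NE contributions = (4, 3, 4, 2, 2); X = 15.
u_5 = α_5·X − ½·(x_5)² = 2·15 − ½·2² = 28.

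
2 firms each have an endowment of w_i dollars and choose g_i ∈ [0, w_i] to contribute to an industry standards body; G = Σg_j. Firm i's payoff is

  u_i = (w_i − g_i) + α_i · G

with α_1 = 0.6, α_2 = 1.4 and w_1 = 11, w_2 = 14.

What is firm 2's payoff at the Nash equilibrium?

∂u_i/∂g_i = α_i − 1, so firm i contributes w_i if α_i > 1, else 0.
α_i > 1 for i ∈ {2}; NE contributions (0, 14), G = 14.
u_2 = (14 − 14) + 1.4·14 = 19.6.

19.6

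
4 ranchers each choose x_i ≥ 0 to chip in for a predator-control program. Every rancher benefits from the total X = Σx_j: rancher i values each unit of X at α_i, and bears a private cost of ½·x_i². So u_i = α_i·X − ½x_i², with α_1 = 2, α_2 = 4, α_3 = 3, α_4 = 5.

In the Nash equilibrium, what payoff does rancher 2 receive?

Rancher i's FOC: ∂u_i/∂x_i = α_i − x_i = 0, so x_i* = α_i.
NE contributions = (2, 4, 3, 5); X = 14.
u_2 = α_2·X − ½·(x_2)² = 4·14 − ½·4² = 48.

48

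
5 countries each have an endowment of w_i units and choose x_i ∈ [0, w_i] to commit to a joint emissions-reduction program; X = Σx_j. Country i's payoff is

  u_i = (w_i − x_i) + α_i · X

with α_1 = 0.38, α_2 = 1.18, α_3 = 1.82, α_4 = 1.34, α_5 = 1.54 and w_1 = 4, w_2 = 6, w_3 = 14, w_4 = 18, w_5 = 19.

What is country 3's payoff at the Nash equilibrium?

103.74

∂u_i/∂x_i = α_i − 1, so country i contributes w_i if α_i > 1, else 0.
α_i > 1 for i ∈ {2, 3, 4, 5}; NE contributions (0, 6, 14, 18, 19), X = 57.
u_3 = (14 − 14) + 1.82·57 = 103.74.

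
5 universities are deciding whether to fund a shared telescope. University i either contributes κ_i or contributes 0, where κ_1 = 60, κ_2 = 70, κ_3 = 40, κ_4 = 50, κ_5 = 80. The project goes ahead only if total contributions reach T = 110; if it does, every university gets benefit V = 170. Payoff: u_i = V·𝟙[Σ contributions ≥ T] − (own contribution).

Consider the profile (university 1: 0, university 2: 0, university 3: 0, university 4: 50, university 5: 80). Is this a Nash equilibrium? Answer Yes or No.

Yes

Total = 130 ≥ 110: provided.
University 1 (pledges 0, payoff 170): pledging 60 → total 190, payoff 110. No gain.
University 2 (pledges 0, payoff 170): pledging 70 → total 200, payoff 100. No gain.
University 3 (pledges 0, payoff 170): pledging 40 → total 170, payoff 130. No gain.
University 4 (pledges 50, payoff 120): dropping to 0 → total 80, payoff 0. No gain.
University 5 (pledges 80, payoff 90): dropping to 0 → total 50, payoff 0. No gain.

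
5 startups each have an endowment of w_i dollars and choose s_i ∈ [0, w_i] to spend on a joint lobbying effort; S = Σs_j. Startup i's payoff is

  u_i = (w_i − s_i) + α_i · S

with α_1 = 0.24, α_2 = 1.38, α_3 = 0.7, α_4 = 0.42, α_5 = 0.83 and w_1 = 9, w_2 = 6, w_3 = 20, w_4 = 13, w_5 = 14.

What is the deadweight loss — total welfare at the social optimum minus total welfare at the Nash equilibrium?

∂u_i/∂s_i = α_i − 1, so startup i contributes w_i if α_i > 1, else 0.
α_i > 1 for i ∈ {2}; NE contributions (0, 6, 0, 0, 0), S = 6.
W^NE = Σw_i − S^NE + (Σα_i)·S^NE = 62 + 2.57·6 = 77.42.
Planner: ∂(Σu_j)/∂s_i = Σα_j − 1 = 2.57 > 0, so everyone contributes w_i; S^SO = 62, W^SO = 62 + 2.57·62 = 221.34.
Deadweight loss = 143.92.

143.92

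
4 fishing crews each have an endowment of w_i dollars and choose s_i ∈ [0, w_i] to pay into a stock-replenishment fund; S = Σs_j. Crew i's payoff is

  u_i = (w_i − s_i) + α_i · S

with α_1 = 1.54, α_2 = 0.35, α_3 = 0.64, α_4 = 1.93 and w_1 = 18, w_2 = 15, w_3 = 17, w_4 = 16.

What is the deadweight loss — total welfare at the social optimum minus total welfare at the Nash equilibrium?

∂u_i/∂s_i = α_i − 1, so crew i contributes w_i if α_i > 1, else 0.
α_i > 1 for i ∈ {1, 4}; NE contributions (18, 0, 0, 16), S = 34.
W^NE = Σw_i − S^NE + (Σα_i)·S^NE = 66 + 3.46·34 = 183.64.
Planner: ∂(Σu_j)/∂s_i = Σα_j − 1 = 3.46 > 0, so everyone contributes w_i; S^SO = 66, W^SO = 66 + 3.46·66 = 294.36.
Deadweight loss = 110.72.

110.72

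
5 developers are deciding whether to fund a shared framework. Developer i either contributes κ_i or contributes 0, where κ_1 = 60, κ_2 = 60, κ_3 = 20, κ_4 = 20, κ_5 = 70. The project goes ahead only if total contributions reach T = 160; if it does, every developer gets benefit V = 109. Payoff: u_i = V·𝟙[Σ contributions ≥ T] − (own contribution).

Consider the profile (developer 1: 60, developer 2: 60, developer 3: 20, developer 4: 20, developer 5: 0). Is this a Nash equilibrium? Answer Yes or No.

Yes

Total = 160 ≥ 160: provided.
Developer 1 (pledges 60, payoff 49): dropping to 0 → total 100, payoff 0. No gain.
Developer 2 (pledges 60, payoff 49): dropping to 0 → total 100, payoff 0. No gain.
Developer 3 (pledges 20, payoff 89): dropping to 0 → total 140, payoff 0. No gain.
Developer 4 (pledges 20, payoff 89): dropping to 0 → total 140, payoff 0. No gain.
Developer 5 (pledges 0, payoff 109): pledging 70 → total 230, payoff 39. No gain.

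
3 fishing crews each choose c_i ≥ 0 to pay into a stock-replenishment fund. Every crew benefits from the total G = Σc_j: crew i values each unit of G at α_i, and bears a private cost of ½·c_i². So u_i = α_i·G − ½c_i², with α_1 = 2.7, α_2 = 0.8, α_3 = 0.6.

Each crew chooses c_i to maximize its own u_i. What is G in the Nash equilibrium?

4.1

Crew i's FOC: ∂u_i/∂c_i = α_i − c_i = 0, so c_i* = α_i.
NE contributions = (2.7, 0.8, 0.6); G = 4.1.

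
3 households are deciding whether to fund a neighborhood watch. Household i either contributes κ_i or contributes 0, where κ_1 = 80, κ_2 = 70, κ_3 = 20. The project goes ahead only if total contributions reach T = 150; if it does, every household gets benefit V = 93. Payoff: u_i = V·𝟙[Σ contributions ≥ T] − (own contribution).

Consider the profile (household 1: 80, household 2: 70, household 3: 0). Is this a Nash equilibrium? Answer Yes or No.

Yes

Total = 150 ≥ 150: provided.
Household 1 (pledges 80, payoff 13): dropping to 0 → total 70, payoff 0. No gain.
Household 2 (pledges 70, payoff 23): dropping to 0 → total 80, payoff 0. No gain.
Household 3 (pledges 0, payoff 93): pledging 20 → total 170, payoff 73. No gain.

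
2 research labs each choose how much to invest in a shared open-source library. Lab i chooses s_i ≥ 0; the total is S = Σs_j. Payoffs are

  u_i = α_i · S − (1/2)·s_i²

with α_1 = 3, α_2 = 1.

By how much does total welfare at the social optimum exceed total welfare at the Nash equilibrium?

5

Lab i's FOC: ∂u_i/∂s_i = α_i − s_i = 0, so s_i* = α_i.
NE contributions = (3, 1); S = 4.
W^NE = (Σα)·S − ½Σα_i² = 4² − ½·10 = 11.
Planner sets s_i = Σα_j = 4 for every i, so S^SO = 2·4 = 8.
W^SO = (Σα)·S^SO − ½·2·(Σα)² = (2/2)·4² = 16.
Deadweight loss = W^SO − W^NE = 5.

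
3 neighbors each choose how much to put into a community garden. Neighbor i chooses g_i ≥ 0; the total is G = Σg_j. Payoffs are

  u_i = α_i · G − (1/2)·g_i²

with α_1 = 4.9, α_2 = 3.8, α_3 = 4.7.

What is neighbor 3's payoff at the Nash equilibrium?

Neighbor i's FOC: ∂u_i/∂g_i = α_i − g_i = 0, so g_i* = α_i.
NE contributions = (4.9, 3.8, 4.7); G = 13.4.
u_3 = α_3·G − ½·(g_3)² = 4.7·13.4 − ½·4.7² = 51.935.

51.935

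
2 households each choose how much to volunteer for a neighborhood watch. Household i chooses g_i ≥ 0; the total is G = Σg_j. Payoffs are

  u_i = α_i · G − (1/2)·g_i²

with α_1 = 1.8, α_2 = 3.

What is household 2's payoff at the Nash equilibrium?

Household i's FOC: ∂u_i/∂g_i = α_i − g_i = 0, so g_i* = α_i.
NE contributions = (1.8, 3); G = 4.8.
u_2 = α_2·G − ½·(g_2)² = 3·4.8 − ½·3² = 9.9.

9.9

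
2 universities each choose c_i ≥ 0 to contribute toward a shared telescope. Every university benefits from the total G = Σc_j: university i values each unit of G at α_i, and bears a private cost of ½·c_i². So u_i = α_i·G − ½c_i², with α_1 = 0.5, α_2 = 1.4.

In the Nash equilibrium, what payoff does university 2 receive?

University i's FOC: ∂u_i/∂c_i = α_i − c_i = 0, so c_i* = α_i.
NE contributions = (0.5, 1.4); G = 1.9.
u_2 = α_2·G − ½·(c_2)² = 1.4·1.9 − ½·1.4² = 1.68.

1.68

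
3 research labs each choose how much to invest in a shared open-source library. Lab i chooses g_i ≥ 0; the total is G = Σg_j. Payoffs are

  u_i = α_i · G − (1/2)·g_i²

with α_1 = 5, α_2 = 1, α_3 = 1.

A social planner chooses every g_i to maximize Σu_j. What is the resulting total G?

21

Planner FOC: ∂(Σu_j)/∂g_i = (Σα_j) − g_i = 0, so g_i^SO = Σα_j = 7 for every i; G^SO = 21.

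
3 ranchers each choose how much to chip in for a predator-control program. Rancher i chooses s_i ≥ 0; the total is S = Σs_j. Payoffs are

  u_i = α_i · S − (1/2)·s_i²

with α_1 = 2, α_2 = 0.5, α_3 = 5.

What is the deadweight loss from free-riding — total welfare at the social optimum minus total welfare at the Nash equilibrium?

42.75

Rancher i's FOC: ∂u_i/∂s_i = α_i − s_i = 0, so s_i* = α_i.
NE contributions = (2, 0.5, 5); S = 7.5.
W^NE = (Σα)·S − ½Σα_i² = 7.5² − ½·29.25 = 41.625.
Planner sets s_i = Σα_j = 7.5 for every i, so S^SO = 3·7.5 = 22.5.
W^SO = (Σα)·S^SO − ½·3·(Σα)² = (3/2)·7.5² = 84.375.
Deadweight loss = W^SO − W^NE = 42.75.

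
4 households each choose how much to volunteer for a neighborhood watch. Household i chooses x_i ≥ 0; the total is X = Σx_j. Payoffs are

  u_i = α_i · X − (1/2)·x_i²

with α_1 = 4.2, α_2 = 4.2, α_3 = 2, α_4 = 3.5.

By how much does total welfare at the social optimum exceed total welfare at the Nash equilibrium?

Household i's FOC: ∂u_i/∂x_i = α_i − x_i = 0, so x_i* = α_i.
NE contributions = (4.2, 4.2, 2, 3.5); X = 13.9.
W^NE = (Σα)·X − ½Σα_i² = 13.9² − ½·51.53 = 167.445.
Planner sets x_i = Σα_j = 13.9 for every i, so X^SO = 4·13.9 = 55.6.
W^SO = (Σα)·X^SO − ½·4·(Σα)² = (4/2)·13.9² = 386.42.
Deadweight loss = W^SO − W^NE = 218.975.

218.975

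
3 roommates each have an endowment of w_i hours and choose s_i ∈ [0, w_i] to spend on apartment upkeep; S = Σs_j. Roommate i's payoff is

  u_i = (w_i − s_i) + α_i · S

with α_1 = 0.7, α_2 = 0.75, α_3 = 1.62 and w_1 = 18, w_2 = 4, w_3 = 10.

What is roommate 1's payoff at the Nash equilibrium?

∂u_i/∂s_i = α_i − 1, so roommate i contributes w_i if α_i > 1, else 0.
α_i > 1 for i ∈ {3}; NE contributions (0, 0, 10), S = 10.
u_1 = (18 − 0) + 0.7·10 = 25.

25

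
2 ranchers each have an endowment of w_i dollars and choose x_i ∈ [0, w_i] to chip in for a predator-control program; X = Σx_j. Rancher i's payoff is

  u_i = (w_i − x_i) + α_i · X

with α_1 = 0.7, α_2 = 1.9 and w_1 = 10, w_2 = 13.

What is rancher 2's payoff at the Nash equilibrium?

∂u_i/∂x_i = α_i − 1, so rancher i contributes w_i if α_i > 1, else 0.
α_i > 1 for i ∈ {2}; NE contributions (0, 13), X = 13.
u_2 = (13 − 13) + 1.9·13 = 24.7.

24.7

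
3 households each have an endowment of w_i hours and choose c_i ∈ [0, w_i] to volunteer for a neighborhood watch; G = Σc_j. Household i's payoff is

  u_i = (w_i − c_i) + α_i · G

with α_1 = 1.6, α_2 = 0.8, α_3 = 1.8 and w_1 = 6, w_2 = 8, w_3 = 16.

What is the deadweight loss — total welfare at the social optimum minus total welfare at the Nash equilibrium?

∂u_i/∂c_i = α_i − 1, so household i contributes w_i if α_i > 1, else 0.
α_i > 1 for i ∈ {1, 3}; NE contributions (6, 0, 16), G = 22.
W^NE = Σw_i − G^NE + (Σα_i)·G^NE = 30 + 3.2·22 = 100.4.
Planner: ∂(Σu_j)/∂c_i = Σα_j − 1 = 3.2 > 0, so everyone contributes w_i; G^SO = 30, W^SO = 30 + 3.2·30 = 126.
Deadweight loss = 25.6.

25.6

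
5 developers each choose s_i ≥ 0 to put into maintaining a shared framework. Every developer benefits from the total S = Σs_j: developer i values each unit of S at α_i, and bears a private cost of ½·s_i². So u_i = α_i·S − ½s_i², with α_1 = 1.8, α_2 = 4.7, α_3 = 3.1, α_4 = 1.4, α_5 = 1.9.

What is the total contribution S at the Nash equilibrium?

12.9

Developer i's FOC: ∂u_i/∂s_i = α_i − s_i = 0, so s_i* = α_i.
NE contributions = (1.8, 4.7, 3.1, 1.4, 1.9); S = 12.9.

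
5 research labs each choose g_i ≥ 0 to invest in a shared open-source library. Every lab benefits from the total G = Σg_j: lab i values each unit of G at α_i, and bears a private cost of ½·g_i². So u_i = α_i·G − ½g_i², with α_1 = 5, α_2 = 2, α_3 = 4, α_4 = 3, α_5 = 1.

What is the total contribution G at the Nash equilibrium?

Lab i's FOC: ∂u_i/∂g_i = α_i − g_i = 0, so g_i* = α_i.
NE contributions = (5, 2, 4, 3, 1); G = 15.

15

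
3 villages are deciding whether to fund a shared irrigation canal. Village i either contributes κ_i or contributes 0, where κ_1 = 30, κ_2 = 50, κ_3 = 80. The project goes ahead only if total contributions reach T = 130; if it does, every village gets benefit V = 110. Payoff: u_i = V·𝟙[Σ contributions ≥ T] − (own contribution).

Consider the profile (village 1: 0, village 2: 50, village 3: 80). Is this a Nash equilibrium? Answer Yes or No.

Yes

Total = 130 ≥ 130: provided.
Village 1 (pledges 0, payoff 110): pledging 30 → total 160, payoff 80. No gain.
Village 2 (pledges 50, payoff 60): dropping to 0 → total 80, payoff 0. No gain.
Village 3 (pledges 80, payoff 30): dropping to 0 → total 50, payoff 0. No gain.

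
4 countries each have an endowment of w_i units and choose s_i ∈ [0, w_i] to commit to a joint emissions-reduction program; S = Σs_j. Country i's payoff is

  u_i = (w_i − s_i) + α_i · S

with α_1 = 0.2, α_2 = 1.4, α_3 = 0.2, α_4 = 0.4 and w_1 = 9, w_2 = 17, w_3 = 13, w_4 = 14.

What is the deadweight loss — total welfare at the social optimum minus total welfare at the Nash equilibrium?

43.2

∂u_i/∂s_i = α_i − 1, so country i contributes w_i if α_i > 1, else 0.
α_i > 1 for i ∈ {2}; NE contributions (0, 17, 0, 0), S = 17.
W^NE = Σw_i − S^NE + (Σα_i)·S^NE = 53 + 1.2·17 = 73.4.
Planner: ∂(Σu_j)/∂s_i = Σα_j − 1 = 1.2 > 0, so everyone contributes w_i; S^SO = 53, W^SO = 53 + 1.2·53 = 116.6.
Deadweight loss = 43.2.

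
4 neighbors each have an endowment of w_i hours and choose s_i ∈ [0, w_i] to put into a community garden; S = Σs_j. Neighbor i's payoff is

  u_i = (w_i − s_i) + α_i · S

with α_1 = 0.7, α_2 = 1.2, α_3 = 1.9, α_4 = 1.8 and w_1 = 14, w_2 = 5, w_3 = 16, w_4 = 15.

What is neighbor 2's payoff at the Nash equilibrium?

43.2

∂u_i/∂s_i = α_i − 1, so neighbor i contributes w_i if α_i > 1, else 0.
α_i > 1 for i ∈ {2, 3, 4}; NE contributions (0, 5, 16, 15), S = 36.
u_2 = (5 − 5) + 1.2·36 = 43.2.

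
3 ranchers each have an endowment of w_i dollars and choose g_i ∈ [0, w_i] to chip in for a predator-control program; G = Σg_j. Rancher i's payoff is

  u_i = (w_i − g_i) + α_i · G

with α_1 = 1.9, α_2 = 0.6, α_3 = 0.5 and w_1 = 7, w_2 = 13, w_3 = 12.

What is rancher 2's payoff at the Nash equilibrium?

∂u_i/∂g_i = α_i − 1, so rancher i contributes w_i if α_i > 1, else 0.
α_i > 1 for i ∈ {1}; NE contributions (7, 0, 0), G = 7.
u_2 = (13 − 0) + 0.6·7 = 17.2.

17.2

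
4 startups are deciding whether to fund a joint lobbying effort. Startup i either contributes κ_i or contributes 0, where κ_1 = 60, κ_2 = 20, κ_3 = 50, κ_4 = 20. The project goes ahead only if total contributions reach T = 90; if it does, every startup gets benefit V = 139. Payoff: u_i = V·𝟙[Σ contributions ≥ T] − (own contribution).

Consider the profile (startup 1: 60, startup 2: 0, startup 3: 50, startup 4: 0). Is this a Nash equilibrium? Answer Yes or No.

Total = 110 ≥ 90: provided.
Startup 1 (pledges 60, payoff 79): dropping to 0 → total 50, payoff 0. No gain.
Startup 2 (pledges 0, payoff 139): pledging 20 → total 130, payoff 119. No gain.
Startup 3 (pledges 50, payoff 89): dropping to 0 → total 60, payoff 0. No gain.
Startup 4 (pledges 0, payoff 139): pledging 20 → total 130, payoff 119. No gain.

Yes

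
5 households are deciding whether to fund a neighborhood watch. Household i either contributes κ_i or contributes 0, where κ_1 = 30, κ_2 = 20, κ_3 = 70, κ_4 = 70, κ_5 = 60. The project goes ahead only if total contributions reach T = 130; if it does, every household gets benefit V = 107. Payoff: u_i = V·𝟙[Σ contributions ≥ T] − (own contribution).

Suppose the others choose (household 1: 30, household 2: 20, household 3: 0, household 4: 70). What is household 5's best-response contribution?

Others' total = 120. Contributing 60 brings total to 180 ≥ 130: gain V − κ_5 = 47.
Best response: 60.

60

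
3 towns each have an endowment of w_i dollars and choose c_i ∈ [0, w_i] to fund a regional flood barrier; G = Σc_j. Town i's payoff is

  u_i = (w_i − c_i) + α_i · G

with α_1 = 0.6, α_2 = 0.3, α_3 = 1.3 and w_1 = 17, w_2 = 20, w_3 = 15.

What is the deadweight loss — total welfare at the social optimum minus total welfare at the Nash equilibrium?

∂u_i/∂c_i = α_i − 1, so town i contributes w_i if α_i > 1, else 0.
α_i > 1 for i ∈ {3}; NE contributions (0, 0, 15), G = 15.
W^NE = Σw_i − G^NE + (Σα_i)·G^NE = 52 + 1.2·15 = 70.
Planner: ∂(Σu_j)/∂c_i = Σα_j − 1 = 1.2 > 0, so everyone contributes w_i; G^SO = 52, W^SO = 52 + 1.2·52 = 114.4.
Deadweight loss = 44.4.

44.4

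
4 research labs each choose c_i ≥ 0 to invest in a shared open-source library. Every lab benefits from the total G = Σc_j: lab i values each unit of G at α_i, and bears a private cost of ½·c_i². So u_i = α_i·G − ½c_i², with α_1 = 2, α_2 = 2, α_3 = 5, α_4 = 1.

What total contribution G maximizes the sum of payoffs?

Planner FOC: ∂(Σu_j)/∂c_i = (Σα_j) − c_i = 0, so c_i^SO = Σα_j = 10 for every i; G^SO = 40.

40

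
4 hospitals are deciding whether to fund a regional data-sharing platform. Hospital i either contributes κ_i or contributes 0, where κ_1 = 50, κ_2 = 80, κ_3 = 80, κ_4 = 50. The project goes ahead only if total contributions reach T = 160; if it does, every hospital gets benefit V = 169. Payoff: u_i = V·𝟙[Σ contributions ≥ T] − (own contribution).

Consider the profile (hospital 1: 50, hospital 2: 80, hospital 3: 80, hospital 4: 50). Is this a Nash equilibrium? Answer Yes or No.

No

Total = 260 ≥ 160: provided.
Hospital 1 (pledges 50, payoff 119): dropping to 0 → total 210, payoff 169. Profitable deviation.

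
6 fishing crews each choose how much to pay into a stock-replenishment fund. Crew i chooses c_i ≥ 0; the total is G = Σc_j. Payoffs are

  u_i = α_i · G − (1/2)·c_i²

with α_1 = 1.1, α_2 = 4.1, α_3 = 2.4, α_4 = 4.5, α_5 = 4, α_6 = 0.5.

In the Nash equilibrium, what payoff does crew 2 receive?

Crew i's FOC: ∂u_i/∂c_i = α_i − c_i = 0, so c_i* = α_i.
NE contributions = (1.1, 4.1, 2.4, 4.5, 4, 0.5); G = 16.6.
u_2 = α_2·G − ½·(c_2)² = 4.1·16.6 − ½·4.1² = 59.655.

59.655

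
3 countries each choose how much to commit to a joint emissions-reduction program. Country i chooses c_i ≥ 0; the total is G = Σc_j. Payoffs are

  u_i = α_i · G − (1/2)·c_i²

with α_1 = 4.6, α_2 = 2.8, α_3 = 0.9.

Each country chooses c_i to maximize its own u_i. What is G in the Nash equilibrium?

8.3

Country i's FOC: ∂u_i/∂c_i = α_i − c_i = 0, so c_i* = α_i.
NE contributions = (4.6, 2.8, 0.9); G = 8.3.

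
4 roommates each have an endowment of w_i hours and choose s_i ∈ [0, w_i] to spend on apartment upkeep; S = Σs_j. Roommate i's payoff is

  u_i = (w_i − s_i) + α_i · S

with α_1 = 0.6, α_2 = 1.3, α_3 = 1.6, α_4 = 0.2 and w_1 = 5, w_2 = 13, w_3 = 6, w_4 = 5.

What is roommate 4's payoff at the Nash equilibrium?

∂u_i/∂s_i = α_i − 1, so roommate i contributes w_i if α_i > 1, else 0.
α_i > 1 for i ∈ {2, 3}; NE contributions (0, 13, 6, 0), S = 19.
u_4 = (5 − 0) + 0.2·19 = 8.8.

8.8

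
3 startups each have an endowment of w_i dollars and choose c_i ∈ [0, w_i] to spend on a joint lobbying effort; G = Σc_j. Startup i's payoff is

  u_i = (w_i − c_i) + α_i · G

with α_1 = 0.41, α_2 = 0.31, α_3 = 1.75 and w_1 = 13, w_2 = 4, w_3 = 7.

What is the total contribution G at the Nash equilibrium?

∂u_i/∂c_i = α_i − 1, so startup i contributes w_i if α_i > 1, else 0.
α_i > 1 for i ∈ {3}; NE contributions (0, 0, 7), G = 7.

7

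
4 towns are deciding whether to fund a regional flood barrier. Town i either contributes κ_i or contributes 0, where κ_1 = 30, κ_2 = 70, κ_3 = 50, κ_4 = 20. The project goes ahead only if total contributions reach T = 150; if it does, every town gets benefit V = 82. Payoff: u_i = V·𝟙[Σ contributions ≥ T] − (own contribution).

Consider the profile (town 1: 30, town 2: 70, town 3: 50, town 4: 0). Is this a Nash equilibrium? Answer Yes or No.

Yes

Total = 150 ≥ 150: provided.
Town 1 (pledges 30, payoff 52): dropping to 0 → total 120, payoff 0. No gain.
Town 2 (pledges 70, payoff 12): dropping to 0 → total 80, payoff 0. No gain.
Town 3 (pledges 50, payoff 32): dropping to 0 → total 100, payoff 0. No gain.
Town 4 (pledges 0, payoff 82): pledging 20 → total 170, payoff 62. No gain.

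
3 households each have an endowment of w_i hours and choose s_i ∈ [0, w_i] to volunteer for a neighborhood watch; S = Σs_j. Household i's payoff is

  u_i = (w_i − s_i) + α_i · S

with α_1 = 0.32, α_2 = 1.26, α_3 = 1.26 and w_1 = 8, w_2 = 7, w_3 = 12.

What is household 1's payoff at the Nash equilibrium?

∂u_i/∂s_i = α_i − 1, so household i contributes w_i if α_i > 1, else 0.
α_i > 1 for i ∈ {2, 3}; NE contributions (0, 7, 12), S = 19.
u_1 = (8 − 0) + 0.32·19 = 14.08.

14.08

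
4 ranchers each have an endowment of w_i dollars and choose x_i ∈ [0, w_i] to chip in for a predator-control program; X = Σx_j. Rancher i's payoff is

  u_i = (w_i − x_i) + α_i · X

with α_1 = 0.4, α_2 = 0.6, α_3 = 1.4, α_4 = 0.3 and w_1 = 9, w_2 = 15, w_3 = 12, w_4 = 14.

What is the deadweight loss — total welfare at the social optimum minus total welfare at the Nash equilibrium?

64.6

∂u_i/∂x_i = α_i − 1, so rancher i contributes w_i if α_i > 1, else 0.
α_i > 1 for i ∈ {3}; NE contributions (0, 0, 12, 0), X = 12.
W^NE = Σw_i − X^NE + (Σα_i)·X^NE = 50 + 1.7·12 = 70.4.
Planner: ∂(Σu_j)/∂x_i = Σα_j − 1 = 1.7 > 0, so everyone contributes w_i; X^SO = 50, W^SO = 50 + 1.7·50 = 135.
Deadweight loss = 64.6.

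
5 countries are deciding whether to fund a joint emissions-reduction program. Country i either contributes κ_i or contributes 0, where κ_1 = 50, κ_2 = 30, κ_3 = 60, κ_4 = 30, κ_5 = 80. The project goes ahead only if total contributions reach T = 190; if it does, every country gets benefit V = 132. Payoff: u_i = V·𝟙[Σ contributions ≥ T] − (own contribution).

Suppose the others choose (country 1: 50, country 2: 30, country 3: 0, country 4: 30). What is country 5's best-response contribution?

Others' total = 110. Contributing 80 brings total to 190 ≥ 190: gain V − κ_5 = 52.
Best response: 80.

80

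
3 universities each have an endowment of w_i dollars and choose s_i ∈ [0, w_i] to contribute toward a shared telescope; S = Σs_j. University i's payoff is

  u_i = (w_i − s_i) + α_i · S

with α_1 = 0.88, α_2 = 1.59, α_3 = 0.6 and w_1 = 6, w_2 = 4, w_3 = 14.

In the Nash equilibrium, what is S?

4

∂u_i/∂s_i = α_i − 1, so university i contributes w_i if α_i > 1, else 0.
α_i > 1 for i ∈ {2}; NE contributions (0, 4, 0), S = 4.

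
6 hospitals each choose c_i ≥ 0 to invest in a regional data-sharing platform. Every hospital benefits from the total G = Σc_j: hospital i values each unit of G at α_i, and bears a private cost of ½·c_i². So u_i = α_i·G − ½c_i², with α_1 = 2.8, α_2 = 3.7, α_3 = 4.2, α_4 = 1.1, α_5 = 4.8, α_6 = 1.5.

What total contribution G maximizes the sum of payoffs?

Planner FOC: ∂(Σu_j)/∂c_i = (Σα_j) − c_i = 0, so c_i^SO = Σα_j = 18.1 for every i; G^SO = 108.6.

108.6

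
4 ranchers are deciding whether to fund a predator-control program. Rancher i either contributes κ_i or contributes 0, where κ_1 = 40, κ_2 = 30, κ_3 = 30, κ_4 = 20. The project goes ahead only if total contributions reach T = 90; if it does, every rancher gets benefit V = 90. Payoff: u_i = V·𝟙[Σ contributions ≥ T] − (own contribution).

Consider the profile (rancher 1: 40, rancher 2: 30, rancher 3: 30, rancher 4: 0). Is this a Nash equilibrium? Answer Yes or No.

Yes

Total = 100 ≥ 90: provided.
Rancher 1 (pledges 40, payoff 50): dropping to 0 → total 60, payoff 0. No gain.
Rancher 2 (pledges 30, payoff 60): dropping to 0 → total 70, payoff 0. No gain.
Rancher 3 (pledges 30, payoff 60): dropping to 0 → total 70, payoff 0. No gain.
Rancher 4 (pledges 0, payoff 90): pledging 20 → total 120, payoff 70. No gain.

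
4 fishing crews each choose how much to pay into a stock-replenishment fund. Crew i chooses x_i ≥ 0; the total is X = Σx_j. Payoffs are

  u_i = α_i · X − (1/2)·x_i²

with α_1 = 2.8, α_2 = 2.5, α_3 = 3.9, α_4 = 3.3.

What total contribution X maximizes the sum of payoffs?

50

Planner FOC: ∂(Σu_j)/∂x_i = (Σα_j) − x_i = 0, so x_i^SO = Σα_j = 12.5 for every i; X^SO = 50.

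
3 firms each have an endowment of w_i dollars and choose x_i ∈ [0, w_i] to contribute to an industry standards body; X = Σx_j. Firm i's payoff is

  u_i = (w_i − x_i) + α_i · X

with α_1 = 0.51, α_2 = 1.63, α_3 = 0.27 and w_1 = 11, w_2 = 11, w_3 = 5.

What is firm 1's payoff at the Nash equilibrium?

16.61

∂u_i/∂x_i = α_i − 1, so firm i contributes w_i if α_i > 1, else 0.
α_i > 1 for i ∈ {2}; NE contributions (0, 11, 0), X = 11.
u_1 = (11 − 0) + 0.51·11 = 16.61.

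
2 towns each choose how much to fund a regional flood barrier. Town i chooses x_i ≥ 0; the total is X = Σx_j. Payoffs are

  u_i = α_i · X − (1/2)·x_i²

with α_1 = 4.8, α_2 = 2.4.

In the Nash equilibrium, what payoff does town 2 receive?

14.4

Town i's FOC: ∂u_i/∂x_i = α_i − x_i = 0, so x_i* = α_i.
NE contributions = (4.8, 2.4); X = 7.2.
u_2 = α_2·X − ½·(x_2)² = 2.4·7.2 − ½·2.4² = 14.4.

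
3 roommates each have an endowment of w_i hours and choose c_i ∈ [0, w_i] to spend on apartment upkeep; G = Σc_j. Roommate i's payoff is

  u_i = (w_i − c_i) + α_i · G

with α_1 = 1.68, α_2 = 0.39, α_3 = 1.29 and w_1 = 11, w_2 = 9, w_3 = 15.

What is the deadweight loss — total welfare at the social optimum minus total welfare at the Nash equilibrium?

21.24

∂u_i/∂c_i = α_i − 1, so roommate i contributes w_i if α_i > 1, else 0.
α_i > 1 for i ∈ {1, 3}; NE contributions (11, 0, 15), G = 26.
W^NE = Σw_i − G^NE + (Σα_i)·G^NE = 35 + 2.36·26 = 96.36.
Planner: ∂(Σu_j)/∂c_i = Σα_j − 1 = 2.36 > 0, so everyone contributes w_i; G^SO = 35, W^SO = 35 + 2.36·35 = 117.6.
Deadweight loss = 21.24.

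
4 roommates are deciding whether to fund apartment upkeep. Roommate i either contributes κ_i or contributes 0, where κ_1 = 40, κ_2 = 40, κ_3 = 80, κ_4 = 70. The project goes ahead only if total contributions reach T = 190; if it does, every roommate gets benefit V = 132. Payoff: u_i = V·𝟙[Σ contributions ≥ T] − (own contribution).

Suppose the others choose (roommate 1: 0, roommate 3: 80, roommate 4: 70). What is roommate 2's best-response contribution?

Others' total = 150. Contributing 40 brings total to 190 ≥ 190: gain V − κ_2 = 92.
Best response: 40.

40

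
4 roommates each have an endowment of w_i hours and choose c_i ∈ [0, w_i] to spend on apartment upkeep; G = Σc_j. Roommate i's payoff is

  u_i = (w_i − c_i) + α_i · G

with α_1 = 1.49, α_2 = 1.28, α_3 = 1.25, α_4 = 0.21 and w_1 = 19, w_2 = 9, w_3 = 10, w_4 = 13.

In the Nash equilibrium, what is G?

38

∂u_i/∂c_i = α_i − 1, so roommate i contributes w_i if α_i > 1, else 0.
α_i > 1 for i ∈ {1, 2, 3}; NE contributions (19, 9, 10, 0), G = 38.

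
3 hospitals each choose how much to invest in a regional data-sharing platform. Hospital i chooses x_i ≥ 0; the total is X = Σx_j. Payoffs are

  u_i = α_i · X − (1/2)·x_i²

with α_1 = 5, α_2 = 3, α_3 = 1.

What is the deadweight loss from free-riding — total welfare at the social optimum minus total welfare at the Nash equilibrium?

58

Hospital i's FOC: ∂u_i/∂x_i = α_i − x_i = 0, so x_i* = α_i.
NE contributions = (5, 3, 1); X = 9.
W^NE = (Σα)·X − ½Σα_i² = 9² − ½·35 = 63.5.
Planner sets x_i = Σα_j = 9 for every i, so X^SO = 3·9 = 27.
W^SO = (Σα)·X^SO − ½·3·(Σα)² = (3/2)·9² = 121.5.
Deadweight loss = W^SO − W^NE = 58.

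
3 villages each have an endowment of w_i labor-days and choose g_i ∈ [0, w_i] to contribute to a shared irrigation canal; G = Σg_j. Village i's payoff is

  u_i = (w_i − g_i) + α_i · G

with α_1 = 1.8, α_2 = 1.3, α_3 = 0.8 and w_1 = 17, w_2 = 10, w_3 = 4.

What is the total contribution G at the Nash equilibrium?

∂u_i/∂g_i = α_i − 1, so village i contributes w_i if α_i > 1, else 0.
α_i > 1 for i ∈ {1, 2}; NE contributions (17, 10, 0), G = 27.

27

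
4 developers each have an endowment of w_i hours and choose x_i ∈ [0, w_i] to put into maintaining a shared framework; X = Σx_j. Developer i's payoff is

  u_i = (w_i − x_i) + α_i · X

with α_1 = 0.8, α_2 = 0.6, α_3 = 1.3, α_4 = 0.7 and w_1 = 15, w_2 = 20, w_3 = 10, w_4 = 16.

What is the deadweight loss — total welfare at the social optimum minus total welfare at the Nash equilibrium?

∂u_i/∂x_i = α_i − 1, so developer i contributes w_i if α_i > 1, else 0.
α_i > 1 for i ∈ {3}; NE contributions (0, 0, 10, 0), X = 10.
W^NE = Σw_i − X^NE + (Σα_i)·X^NE = 61 + 2.4·10 = 85.
Planner: ∂(Σu_j)/∂x_i = Σα_j − 1 = 2.4 > 0, so everyone contributes w_i; X^SO = 61, W^SO = 61 + 2.4·61 = 207.4.
Deadweight loss = 122.4.

122.4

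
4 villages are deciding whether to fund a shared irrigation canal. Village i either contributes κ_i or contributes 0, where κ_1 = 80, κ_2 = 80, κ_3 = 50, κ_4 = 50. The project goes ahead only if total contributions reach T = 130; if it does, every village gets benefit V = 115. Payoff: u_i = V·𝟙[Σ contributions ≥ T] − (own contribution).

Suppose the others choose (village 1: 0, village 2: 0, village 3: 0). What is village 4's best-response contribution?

0

Others' total = 0. Even contributing 50 gives 50 < 130: no benefit either way.
Best response: 0.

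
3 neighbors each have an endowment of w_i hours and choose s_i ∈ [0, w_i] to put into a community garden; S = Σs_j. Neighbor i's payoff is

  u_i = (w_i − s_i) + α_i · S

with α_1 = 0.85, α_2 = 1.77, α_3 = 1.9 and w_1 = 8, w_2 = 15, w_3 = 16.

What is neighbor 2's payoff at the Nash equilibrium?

∂u_i/∂s_i = α_i − 1, so neighbor i contributes w_i if α_i > 1, else 0.
α_i > 1 for i ∈ {2, 3}; NE contributions (0, 15, 16), S = 31.
u_2 = (15 − 15) + 1.77·31 = 54.87.

54.87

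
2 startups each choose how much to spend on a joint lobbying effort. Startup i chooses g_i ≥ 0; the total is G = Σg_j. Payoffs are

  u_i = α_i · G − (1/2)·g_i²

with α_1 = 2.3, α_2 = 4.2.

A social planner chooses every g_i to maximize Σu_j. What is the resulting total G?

13

Planner FOC: ∂(Σu_j)/∂g_i = (Σα_j) − g_i = 0, so g_i^SO = Σα_j = 6.5 for every i; G^SO = 13.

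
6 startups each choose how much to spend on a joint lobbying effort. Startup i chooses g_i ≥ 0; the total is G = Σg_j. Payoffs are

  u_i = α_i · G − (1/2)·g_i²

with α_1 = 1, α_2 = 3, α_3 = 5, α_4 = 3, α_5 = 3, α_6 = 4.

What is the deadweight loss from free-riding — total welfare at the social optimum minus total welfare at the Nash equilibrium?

Startup i's FOC: ∂u_i/∂g_i = α_i − g_i = 0, so g_i* = α_i.
NE contributions = (1, 3, 5, 3, 3, 4); G = 19.
W^NE = (Σα)·G − ½Σα_i² = 19² − ½·69 = 326.5.
Planner sets g_i = Σα_j = 19 for every i, so G^SO = 6·19 = 114.
W^SO = (Σα)·G^SO − ½·6·(Σα)² = (6/2)·19² = 1083.
Deadweight loss = W^SO − W^NE = 756.5.

756.5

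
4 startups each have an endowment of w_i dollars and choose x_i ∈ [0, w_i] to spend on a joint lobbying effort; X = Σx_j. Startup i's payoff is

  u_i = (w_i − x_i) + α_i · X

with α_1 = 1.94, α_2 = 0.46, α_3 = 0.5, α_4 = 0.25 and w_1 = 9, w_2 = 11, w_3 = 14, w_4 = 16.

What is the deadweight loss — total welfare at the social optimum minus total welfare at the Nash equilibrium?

88.15

∂u_i/∂x_i = α_i − 1, so startup i contributes w_i if α_i > 1, else 0.
α_i > 1 for i ∈ {1}; NE contributions (9, 0, 0, 0), X = 9.
W^NE = Σw_i − X^NE + (Σα_i)·X^NE = 50 + 2.15·9 = 69.35.
Planner: ∂(Σu_j)/∂x_i = Σα_j − 1 = 2.15 > 0, so everyone contributes w_i; X^SO = 50, W^SO = 50 + 2.15·50 = 157.5.
Deadweight loss = 88.15.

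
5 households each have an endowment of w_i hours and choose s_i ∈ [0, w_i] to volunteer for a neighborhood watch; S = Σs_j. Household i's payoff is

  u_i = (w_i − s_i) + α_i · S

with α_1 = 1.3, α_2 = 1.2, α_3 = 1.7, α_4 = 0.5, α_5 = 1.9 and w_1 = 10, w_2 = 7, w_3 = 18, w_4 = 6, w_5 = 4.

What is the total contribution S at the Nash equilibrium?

∂u_i/∂s_i = α_i − 1, so household i contributes w_i if α_i > 1, else 0.
α_i > 1 for i ∈ {1, 2, 3, 5}; NE contributions (10, 7, 18, 0, 4), S = 39.

39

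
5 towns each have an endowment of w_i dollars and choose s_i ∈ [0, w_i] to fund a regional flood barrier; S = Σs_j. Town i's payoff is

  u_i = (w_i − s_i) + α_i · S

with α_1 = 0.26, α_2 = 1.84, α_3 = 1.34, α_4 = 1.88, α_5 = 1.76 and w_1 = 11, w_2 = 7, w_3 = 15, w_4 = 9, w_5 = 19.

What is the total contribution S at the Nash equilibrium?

50

∂u_i/∂s_i = α_i − 1, so town i contributes w_i if α_i > 1, else 0.
α_i > 1 for i ∈ {2, 3, 4, 5}; NE contributions (0, 7, 15, 9, 19), S = 50.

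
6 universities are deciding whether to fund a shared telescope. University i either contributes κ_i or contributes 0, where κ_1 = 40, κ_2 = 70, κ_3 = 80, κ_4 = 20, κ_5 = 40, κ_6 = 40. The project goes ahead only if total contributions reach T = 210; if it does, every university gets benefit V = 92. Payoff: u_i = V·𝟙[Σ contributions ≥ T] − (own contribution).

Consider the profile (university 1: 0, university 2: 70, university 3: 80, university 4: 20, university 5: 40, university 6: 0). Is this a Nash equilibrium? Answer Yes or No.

Total = 210 ≥ 210: provided.
University 1 (pledges 0, payoff 92): pledging 40 → total 250, payoff 52. No gain.
University 2 (pledges 70, payoff 22): dropping to 0 → total 140, payoff 0. No gain.
University 3 (pledges 80, payoff 12): dropping to 0 → total 130, payoff 0. No gain.
University 4 (pledges 20, payoff 72): dropping to 0 → total 190, payoff 0. No gain.
University 5 (pledges 40, payoff 52): dropping to 0 → total 170, payoff 0. No gain.
University 6 (pledges 0, payoff 92): pledging 40 → total 250, payoff 52. No gain.

Yes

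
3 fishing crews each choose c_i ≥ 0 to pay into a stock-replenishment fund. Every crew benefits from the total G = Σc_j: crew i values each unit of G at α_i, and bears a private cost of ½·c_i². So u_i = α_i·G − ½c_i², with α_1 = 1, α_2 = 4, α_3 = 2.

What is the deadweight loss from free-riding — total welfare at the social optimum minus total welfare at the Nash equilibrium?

35

Crew i's FOC: ∂u_i/∂c_i = α_i − c_i = 0, so c_i* = α_i.
NE contributions = (1, 4, 2); G = 7.
W^NE = (Σα)·G − ½Σα_i² = 7² − ½·21 = 38.5.
Planner sets c_i = Σα_j = 7 for every i, so G^SO = 3·7 = 21.
W^SO = (Σα)·G^SO − ½·3·(Σα)² = (3/2)·7² = 73.5.
Deadweight loss = W^SO − W^NE = 35.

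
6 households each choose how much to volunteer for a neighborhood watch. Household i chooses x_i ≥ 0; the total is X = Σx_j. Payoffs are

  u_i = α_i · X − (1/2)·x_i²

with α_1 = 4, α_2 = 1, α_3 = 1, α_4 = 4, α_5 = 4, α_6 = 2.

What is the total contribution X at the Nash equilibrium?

16

Household i's FOC: ∂u_i/∂x_i = α_i − x_i = 0, so x_i* = α_i.
NE contributions = (4, 1, 1, 4, 4, 2); X = 16.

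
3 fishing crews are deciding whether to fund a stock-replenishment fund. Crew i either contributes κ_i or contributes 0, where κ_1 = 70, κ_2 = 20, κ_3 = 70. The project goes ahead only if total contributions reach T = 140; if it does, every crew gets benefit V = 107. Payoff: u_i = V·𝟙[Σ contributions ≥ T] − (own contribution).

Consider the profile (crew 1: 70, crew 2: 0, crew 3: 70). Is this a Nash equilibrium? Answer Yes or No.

Total = 140 ≥ 140: provided.
Crew 1 (pledges 70, payoff 37): dropping to 0 → total 70, payoff 0. No gain.
Crew 2 (pledges 0, payoff 107): pledging 20 → total 160, payoff 87. No gain.
Crew 3 (pledges 70, payoff 37): dropping to 0 → total 70, payoff 0. No gain.

Yes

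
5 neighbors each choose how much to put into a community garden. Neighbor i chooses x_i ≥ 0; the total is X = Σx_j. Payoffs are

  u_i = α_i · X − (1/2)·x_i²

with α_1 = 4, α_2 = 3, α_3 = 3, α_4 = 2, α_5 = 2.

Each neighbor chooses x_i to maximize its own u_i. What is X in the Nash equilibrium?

Neighbor i's FOC: ∂u_i/∂x_i = α_i − x_i = 0, so x_i* = α_i.
NE contributions = (4, 3, 3, 2, 2); X = 14.

14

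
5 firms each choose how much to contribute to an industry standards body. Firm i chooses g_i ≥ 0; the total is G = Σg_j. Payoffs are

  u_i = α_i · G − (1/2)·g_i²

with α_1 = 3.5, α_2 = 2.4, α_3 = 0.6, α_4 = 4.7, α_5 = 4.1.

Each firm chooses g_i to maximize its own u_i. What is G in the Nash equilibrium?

15.3

Firm i's FOC: ∂u_i/∂g_i = α_i − g_i = 0, so g_i* = α_i.
NE contributions = (3.5, 2.4, 0.6, 4.7, 4.1); G = 15.3.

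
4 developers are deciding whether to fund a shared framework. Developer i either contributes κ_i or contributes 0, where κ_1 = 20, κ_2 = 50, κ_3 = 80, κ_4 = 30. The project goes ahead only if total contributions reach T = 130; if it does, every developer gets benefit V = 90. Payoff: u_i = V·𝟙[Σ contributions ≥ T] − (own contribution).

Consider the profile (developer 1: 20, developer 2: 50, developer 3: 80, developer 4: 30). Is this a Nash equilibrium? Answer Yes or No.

Total = 180 ≥ 130: provided.
Developer 1 (pledges 20, payoff 70): dropping to 0 → total 160, payoff 90. Profitable deviation.

No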